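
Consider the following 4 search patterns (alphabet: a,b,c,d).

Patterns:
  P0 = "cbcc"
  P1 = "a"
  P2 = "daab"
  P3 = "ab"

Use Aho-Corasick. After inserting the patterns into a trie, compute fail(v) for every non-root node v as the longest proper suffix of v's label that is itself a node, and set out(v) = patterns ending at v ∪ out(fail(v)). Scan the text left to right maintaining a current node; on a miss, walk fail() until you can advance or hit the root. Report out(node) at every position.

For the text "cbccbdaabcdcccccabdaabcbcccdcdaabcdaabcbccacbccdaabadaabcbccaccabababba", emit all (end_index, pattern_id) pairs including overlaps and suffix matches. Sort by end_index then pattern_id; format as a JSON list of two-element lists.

Build automaton:
Trie nodes:
  0='ε' goto a→5 c→1 d→6
  1='c' goto b→2
  2='cb' goto c→3
  3='cbc' goto c→4
  4='cbcc' goto ·  ←P0
  5='a' goto b→10  ←P1
  6='d' goto a→7
  7='da' goto a→8
  8='daa' goto b→9
  9='daab' goto ·  ←P2
  10='ab' goto ·  ←P3

Failure links (BFS by depth):
  fail(1) 'c': from fail(0)=0 chase 'c': 0 ⇒ 0;  out=∅∪out(0)=∅
  fail(5) 'a': from fail(0)=0 chase 'a': 0 ⇒ 0;  out={1}∪out(0)={1}
  fail(6) 'd': from fail(0)=0 chase 'd': 0 ⇒ 0;  out=∅∪out(0)=∅
  fail(2) 'cb': from fail(1)=0 chase 'b': 0 ⇒ 0;  out=∅∪out(0)=∅
  fail(7) 'da': from fail(6)=0 chase 'a': 0 ⇒ 5;  out=∅∪out(5)={1}
  fail(10) 'ab': from fail(5)=0 chase 'b': 0 ⇒ 0;  out={3}∪out(0)={3}
  fail(3) 'cbc': from fail(2)=0 chase 'c': 0 ⇒ 1;  out=∅∪out(1)=∅
  fail(8) 'daa': from fail(7)=5 chase 'a': 5→0 ⇒ 5;  out=∅∪out(5)={1}
  fail(4) 'cbcc': from fail(3)=1 chase 'c': 1→0 ⇒ 1;  out={0}∪out(1)={0}
  fail(9) 'daab': from fail(8)=5 chase 'b': 5 ⇒ 10;  out={2}∪out(10)={2,3}

Text stream:
pos 0 'c': at 1
pos 1 'b': at 2
pos 2 'c': at 3
pos 3 'c': at 4  ** P0@[0:3]
pos 4 'b': at 2 (fail-walked)
pos 5 'd': at 6 (fail-walked)
pos 6 'a': at 7  ** P1@[6:6]
pos 7 'a': at 8  ** P1@[7:7]
pos 8 'b': at 9  ** P2@[5:8],P3@[7:8]
pos 9 'c': at 1 (fail-walked)
pos 10 'd': at 6 (fail-walked)
pos 11 'c': at 1 (fail-walked)
pos 12 'c': at 1 (fail-walked)
pos 13 'c': at 1 (fail-walked)
pos 14 'c': at 1 (fail-walked)
pos 15 'c': at 1 (fail-walked)
pos 16 'a': at 5 (fail-walked)  ** P1@[16:16]
pos 17 'b': at 10  ** P3@[16:17]
pos 18 'd': at 6 (fail-walked)
pos 19 'a': at 7  ** P1@[19:19]
pos 20 'a': at 8  ** P1@[20:20]
pos 21 'b': at 9  ** P2@[18:21],P3@[20:21]
pos 22 'c': at 1 (fail-walked)
pos 23 'b': at 2
pos 24 'c': at 3
pos 25 'c': at 4  ** P0@[22:25]
pos 26 'c': at 1 (fail-walked)
pos 27 'd': at 6 (fail-walked)
pos 28 'c': at 1 (fail-walked)
pos 29 'd': at 6 (fail-walked)
pos 30 'a': at 7  ** P1@[30:30]
pos 31 'a': at 8  ** P1@[31:31]
pos 32 'b': at 9  ** P2@[29:32],P3@[31:32]
pos 33 'c': at 1 (fail-walked)
pos 34 'd': at 6 (fail-walked)
pos 35 'a': at 7  ** P1@[35:35]
pos 36 'a': at 8  ** P1@[36:36]
pos 37 'b': at 9  ** P2@[34:37],P3@[36:37]
pos 38 'c': at 1 (fail-walked)
pos 39 'b': at 2
pos 40 'c': at 3
pos 41 'c': at 4  ** P0@[38:41]
pos 42 'a': at 5 (fail-walked)  ** P1@[42:42]
pos 43 'c': at 1 (fail-walked)
pos 44 'b': at 2
pos 45 'c': at 3
pos 46 'c': at 4  ** P0@[43:46]
pos 47 'd': at 6 (fail-walked)
pos 48 'a': at 7  ** P1@[48:48]
pos 49 'a': at 8  ** P1@[49:49]
pos 50 'b': at 9  ** P2@[47:50],P3@[49:50]
pos 51 'a': at 5 (fail-walked)  ** P1@[51:51]
pos 52 'd': at 6 (fail-walked)
pos 53 'a': at 7  ** P1@[53:53]
pos 54 'a': at 8  ** P1@[54:54]
pos 55 'b': at 9  ** P2@[52:55],P3@[54:55]
pos 56 'c': at 1 (fail-walked)
pos 57 'b': at 2
pos 58 'c': at 3
pos 59 'c': at 4  ** P0@[56:59]
pos 60 'a': at 5 (fail-walked)  ** P1@[60:60]
pos 61 'c': at 1 (fail-walked)
pos 62 'c': at 1 (fail-walked)
pos 63 'a': at 5 (fail-walked)  ** P1@[63:63]
pos 64 'b': at 10  ** P3@[63:64]
pos 65 'a': at 5 (fail-walked)  ** P1@[65:65]
pos 66 'b': at 10  ** P3@[65:66]
pos 67 'a': at 5 (fail-walked)  ** P1@[67:67]
pos 68 'b': at 10  ** P3@[67:68]
pos 69 'b': at 0 (fail-walked)
pos 70 'a': at 5  ** P1@[70:70]

Result: [[3,0],[6,1],[7,1],[8,2],[8,3],[16,1],[17,3],[19,1],[20,1],[21,2],[21,3],[25,0],[30,1],[31,1],[32,2],[32,3],[35,1],[36,1],[37,2],[37,3],[41,0],[42,1],[46,0],[48,1],[49,1],[50,2],[50,3],[51,1],[53,1],[54,1],[55,2],[55,3],[59,0],[60,1],[63,1],[64,3],[65,1],[66,3],[67,1],[68,3],[70,1]]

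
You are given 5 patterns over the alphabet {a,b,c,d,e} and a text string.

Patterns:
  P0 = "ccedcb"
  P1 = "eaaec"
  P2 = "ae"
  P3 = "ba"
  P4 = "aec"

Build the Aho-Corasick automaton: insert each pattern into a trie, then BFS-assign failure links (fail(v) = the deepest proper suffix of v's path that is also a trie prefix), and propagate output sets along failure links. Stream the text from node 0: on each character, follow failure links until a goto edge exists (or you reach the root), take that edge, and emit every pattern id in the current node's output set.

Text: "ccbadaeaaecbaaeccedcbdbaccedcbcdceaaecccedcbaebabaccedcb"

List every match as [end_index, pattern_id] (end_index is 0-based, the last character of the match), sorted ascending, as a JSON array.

Build automaton:
Trie nodes:
  n0 'ε': a→12 b→14 c→1 e→7
  n1 'c': c→2
  n2 'cc': e→3
  n3 'cce': d→4
  n4 'cced': c→5
  n5 'ccedc': b→6
  n6 'ccedcb': ·  [P0 ends]
  n7 'e': a→8
  n8 'ea': a→9
  n9 'eaa': e→10
  n10 'eaae': c→11
  n11 'eaaec': ·  [P1 ends]
  n12 'a': e→13
  n13 'ae': c→16  [P2 ends]
  n14 'b': a→15
  n15 'ba': ·  [P3 ends]
  n16 'aec': ·  [P4 ends]

BFS fail/out derivation:
  n1('c'): parent n0 fail=0; on 'c' 0 → fail=0;  out ∅∪∅=∅
  n7('e'): parent n0 fail=0; on 'e' 0 → fail=0;  out ∅∪∅=∅
  n12('a'): parent n0 fail=0; on 'a' 0 → fail=0;  out ∅∪∅=∅
  n14('b'): parent n0 fail=0; on 'b' 0 → fail=0;  out ∅∪∅=∅
  n2('cc'): parent n1 fail=0; on 'c' 0 → fail=1;  out ∅∪∅=∅
  n8('ea'): parent n7 fail=0; on 'a' 0 → fail=12;  out ∅∪∅=∅
  n13('ae'): parent n12 fail=0; on 'e' 0 → fail=7;  out {2}∪∅={2}
  n15('ba'): parent n14 fail=0; on 'a' 0 → fail=12;  out {3}∪∅={3}
  n3('cce'): parent n2 fail=1; on 'e' 1→0 → fail=7;  out ∅∪∅=∅
  n9('eaa'): parent n8 fail=12; on 'a' 12→0 → fail=12;  out ∅∪∅=∅
  n16('aec'): parent n13 fail=7; on 'c' 7→0 → fail=1;  out {4}∪∅={4}
  n4('cced'): parent n3 fail=7; on 'd' 7→0 → fail=0;  out ∅∪∅=∅
  n10('eaae'): parent n9 fail=12; on 'e' 12 → fail=13;  out ∅∪{2}={2}
  n5('ccedc'): parent n4 fail=0; on 'c' 0 → fail=1;  out ∅∪∅=∅
  n11('eaaec'): parent n10 fail=13; on 'c' 13 → fail=16;  out {1}∪{4}={1,4}
  n6('ccedcb'): parent n5 fail=1; on 'b' 1→0 → fail=14;  out {0}∪∅={0}

Scan:
i=0 'c': node 0→1
i=1 'c': node 1→2
i=2 'b': node 2→14 (via fail)
i=3 'a': node 14→15  ** P3@[2:3]
i=4 'd': node 15→0 (via fail)
i=5 'a': node 0→12
i=6 'e': node 12→13  ** P2@[5:6]
i=7 'a': node 13→8 (via fail)
i=8 'a': node 8→9
i=9 'e': node 9→10  ** P2@[8:9]
i=10 'c': node 10→11  ** P1@[6:10],P4@[8:10]
i=11 'b': node 11→14 (via fail)
i=12 'a': node 14→15  ** P3@[11:12]
i=13 'a': node 15→12 (via fail)
i=14 'e': node 12→13  ** P2@[13:14]
i=15 'c': node 13→16  ** P4@[13:15]
i=16 'c': node 16→2 (via fail)
i=17 'e': node 2→3
i=18 'd': node 3→4
i=19 'c': node 4→5
i=20 'b': node 5→6  ** P0@[15:20]
i=21 'd': node 6→0 (via fail)
i=22 'b': node 0→14
i=23 'a': node 14→15  ** P3@[22:23]
i=24 'c': node 15→1 (via fail)
i=25 'c': node 1→2
i=26 'e': node 2→3
i=27 'd': node 3→4
i=28 'c': node 4→5
i=29 'b': node 5→6  ** P0@[24:29]
i=30 'c': node 6→1 (via fail)
i=31 'd': node 1→0 (via fail)
i=32 'c': node 0→1
i=33 'e': node 1→7 (via fail)
i=34 'a': node 7→8
i=35 'a': node 8→9
i=36 'e': node 9→10  ** P2@[35:36]
i=37 'c': node 10→11  ** P1@[33:37],P4@[35:37]
i=38 'c': node 11→2 (via fail)
i=39 'c': node 2→2 (via fail)
i=40 'e': node 2→3
i=41 'd': node 3→4
i=42 'c': node 4→5
i=43 'b': node 5→6  ** P0@[38:43]
i=44 'a': node 6→15 (via fail)  ** P3@[43:44]
i=45 'e': node 15→13 (via fail)  ** P2@[44:45]
i=46 'b': node 13→14 (via fail)
i=47 'a': node 14→15  ** P3@[46:47]
i=48 'b': node 15→14 (via fail)
i=49 'a': node 14→15  ** P3@[48:49]
i=50 'c': node 15→1 (via fail)
i=51 'c': node 1→2
i=52 'e': node 2→3
i=53 'd': node 3→4
i=54 'c': node 4→5
i=55 'b': node 5→6  ** P0@[50:55]

Result: [[3,3],[6,2],[9,2],[10,1],[10,4],[12,3],[14,2],[15,4],[20,0],[23,3],[29,0],[36,2],[37,1],[37,4],[43,0],[44,3],[45,2],[47,3],[49,3],[55,0]]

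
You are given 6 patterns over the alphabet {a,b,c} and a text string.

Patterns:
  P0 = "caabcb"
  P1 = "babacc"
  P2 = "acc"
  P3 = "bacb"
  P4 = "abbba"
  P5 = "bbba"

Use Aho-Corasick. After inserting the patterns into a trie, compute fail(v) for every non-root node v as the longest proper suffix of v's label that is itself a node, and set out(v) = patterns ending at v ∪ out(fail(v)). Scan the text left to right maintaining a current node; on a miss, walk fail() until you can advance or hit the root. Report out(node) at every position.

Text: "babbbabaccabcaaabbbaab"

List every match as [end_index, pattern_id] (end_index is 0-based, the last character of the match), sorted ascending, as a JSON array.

Construct AC machine:
Trie nodes:
  n0 'ε': a→13 b→7 c→1
  n1 'c': a→2
  n2 'ca': a→3
  n3 'caa': b→4
  n4 'caab': c→5
  n5 'caabc': b→6
  n6 'caabcb': ·  ←P0
  n7 'b': a→8 b→22
  n8 'ba': b→9 c→16
  n9 'bab': a→10
  n10 'baba': c→11
  n11 'babac': c→12
  n12 'babacc': ·  ←P1
  n13 'a': b→18 c→14
  n14 'ac': c→15
  n15 'acc': ·  ←P2
  n16 'bac': b→17
  n17 'bacb': ·  ←P3
  n18 'ab': b→19
  n19 'abb': b→20
  n20 'abbb': a→21
  n21 'abbba': ·  ←P4
  n22 'bb': b→23
  n23 'bbb': a→24
  n24 'bbba': ·  ←P5

Failure links (BFS by depth):
  fail(1) 'c': from fail(0)=0 chase 'c': 0 ⇒ 0;  out=∅∪out(0)=∅
  fail(7) 'b': from fail(0)=0 chase 'b': 0 ⇒ 0;  out=∅∪out(0)=∅
  fail(13) 'a': from fail(0)=0 chase 'a': 0 ⇒ 0;  out=∅∪out(0)=∅
  fail(2) 'ca': from fail(1)=0 chase 'a': 0 ⇒ 13;  out=∅∪out(13)=∅
  fail(8) 'ba': from fail(7)=0 chase 'a': 0 ⇒ 13;  out=∅∪out(13)=∅
  fail(14) 'ac': from fail(13)=0 chase 'c': 0 ⇒ 1;  out=∅∪out(1)=∅
  fail(18) 'ab': from fail(13)=0 chase 'b': 0 ⇒ 7;  out=∅∪out(7)=∅
  fail(22) 'bb': from fail(7)=0 chase 'b': 0 ⇒ 7;  out=∅∪out(7)=∅
  fail(3) 'caa': from fail(2)=13 chase 'a': 13→0 ⇒ 13;  out=∅∪out(13)=∅
  fail(9) 'bab': from fail(8)=13 chase 'b': 13 ⇒ 18;  out=∅∪out(18)=∅
  fail(15) 'acc': from fail(14)=1 chase 'c': 1→0 ⇒ 1;  out={2}∪out(1)={2}
  fail(16) 'bac': from fail(8)=13 chase 'c': 13 ⇒ 14;  out=∅∪out(14)=∅
  fail(19) 'abb': from fail(18)=7 chase 'b': 7 ⇒ 22;  out=∅∪out(22)=∅
  fail(23) 'bbb': from fail(22)=7 chase 'b': 7 ⇒ 22;  out=∅∪out(22)=∅
  fail(4) 'caab': from fail(3)=13 chase 'b': 13 ⇒ 18;  out=∅∪out(18)=∅
  fail(10) 'baba': from fail(9)=18 chase 'a': 18→7 ⇒ 8;  out=∅∪out(8)=∅
  fail(17) 'bacb': from fail(16)=14 chase 'b': 14→1→0 ⇒ 7;  out={3}∪out(7)={3}
  fail(20) 'abbb': from fail(19)=22 chase 'b': 22 ⇒ 23;  out=∅∪out(23)=∅
  fail(24) 'bbba': from fail(23)=22 chase 'a': 22→7 ⇒ 8;  out={5}∪out(8)={5}
  fail(5) 'caabc': from fail(4)=18 chase 'c': 18→7→0 ⇒ 1;  out=∅∪out(1)=∅
  fail(11) 'babac': from fail(10)=8 chase 'c': 8 ⇒ 16;  out=∅∪out(16)=∅
  fail(21) 'abbba': from fail(20)=23 chase 'a': 23 ⇒ 24;  out={4}∪out(24)={4,5}
  fail(6) 'caabcb': from fail(5)=1 chase 'b': 1→0 ⇒ 7;  out={0}∪out(7)={0}
  fail(12) 'babacc': from fail(11)=16 chase 'c': 16→14 ⇒ 15;  out={1}∪out(15)={1,2}

Scan:
i=0 'b': node 0→7
i=1 'a': node 7→8
i=2 'b': node 8→9
i=3 'b': node 9→19 (via fail)
i=4 'b': node 19→20
i=5 'a': node 20→21  emit P4@[1:5],P5@[2:5]
i=6 'b': node 21→9 (via fail)
i=7 'a': node 9→10
i=8 'c': node 10→11
i=9 'c': node 11→12  emit P1@[4:9],P2@[7:9]
i=10 'a': node 12→2 (via fail)
i=11 'b': node 2→18 (via fail)
i=12 'c': node 18→1 (via fail)
i=13 'a': node 1→2
i=14 'a': node 2→3
i=15 'a': node 3→13 (via fail)
i=16 'b': node 13→18
i=17 'b': node 18→19
i=18 'b': node 19→20
i=19 'a': node 20→21  emit P4@[15:19],P5@[16:19]
i=20 'a': node 21→13 (via fail)
i=21 'b': node 13→18

Result: [[5,4],[5,5],[9,1],[9,2],[19,4],[19,5]]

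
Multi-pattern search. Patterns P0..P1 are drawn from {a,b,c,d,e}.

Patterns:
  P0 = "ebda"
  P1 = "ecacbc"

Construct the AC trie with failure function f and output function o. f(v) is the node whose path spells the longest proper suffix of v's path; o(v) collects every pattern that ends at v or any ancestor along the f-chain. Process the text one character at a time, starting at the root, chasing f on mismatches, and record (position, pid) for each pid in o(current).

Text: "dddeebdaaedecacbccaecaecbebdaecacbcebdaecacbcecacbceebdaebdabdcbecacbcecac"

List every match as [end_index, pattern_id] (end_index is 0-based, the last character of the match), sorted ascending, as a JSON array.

Construct AC machine:
Trie nodes:
  0='ε' goto e→1
  1='e' goto b→2 c→5
  2='eb' goto d→3
  3='ebd' goto a→4
  4='ebda' goto ·  [P0 ends]
  5='ec' goto a→6
  6='eca' goto c→7
  7='ecac' goto b→8
  8='ecacb' goto c→9
  9='ecacbc' goto ·  [P1 ends]

BFS fail/out derivation:
  fail(1) 'e': from fail(0)=0 chase 'e': 0 ⇒ 0;  out=∅∪out(0)=∅
  fail(2) 'eb': from fail(1)=0 chase 'b': 0 ⇒ 0;  out=∅∪out(0)=∅
  fail(5) 'ec': from fail(1)=0 chase 'c': 0 ⇒ 0;  out=∅∪out(0)=∅
  fail(3) 'ebd': from fail(2)=0 chase 'd': 0 ⇒ 0;  out=∅∪out(0)=∅
  fail(6) 'eca': from fail(5)=0 chase 'a': 0 ⇒ 0;  out=∅∪out(0)=∅
  fail(4) 'ebda': from fail(3)=0 chase 'a': 0 ⇒ 0;  out={0}∪out(0)={0}
  fail(7) 'ecac': from fail(6)=0 chase 'c': 0 ⇒ 0;  out=∅∪out(0)=∅
  fail(8) 'ecacb': from fail(7)=0 chase 'b': 0 ⇒ 0;  out=∅∪out(0)=∅
  fail(9) 'ecacbc': from fail(8)=0 chase 'c': 0 ⇒ 0;  out={1}∪out(0)={1}

Scan:
i=0 'd': node 0→0
i=1 'd': node 0→0
i=2 'd': node 0→0
i=3 'e': node 0→1
i=4 'e': node 1→1 (fail-walked)
i=5 'b': node 1→2
i=6 'd': node 2→3
i=7 'a': node 3→4  → match P0@[4:7]
i=8 'a': node 4→0 (fail-walked)
i=9 'e': node 0→1
i=10 'd': node 1→0 (fail-walked)
i=11 'e': node 0→1
i=12 'c': node 1→5
i=13 'a': node 5→6
i=14 'c': node 6→7
i=15 'b': node 7→8
i=16 'c': node 8→9  → match P1@[11:16]
i=17 'c': node 9→0 (fail-walked)
i=18 'a': node 0→0
i=19 'e': node 0→1
i=20 'c': node 1→5
i=21 'a': node 5→6
i=22 'e': node 6→1 (fail-walked)
i=23 'c': node 1→5
i=24 'b': node 5→0 (fail-walked)
i=25 'e': node 0→1
i=26 'b': node 1→2
i=27 'd': node 2→3
i=28 'a': node 3→4  → match P0@[25:28]
i=29 'e': node 4→1 (fail-walked)
i=30 'c': node 1→5
i=31 'a': node 5→6
i=32 'c': node 6→7
i=33 'b': node 7→8
i=34 'c': node 8→9  → match P1@[29:34]
i=35 'e': node 9→1 (fail-walked)
i=36 'b': node 1→2
i=37 'd': node 2→3
i=38 'a': node 3→4  → match P0@[35:38]
i=39 'e': node 4→1 (fail-walked)
i=40 'c': node 1→5
i=41 'a': node 5→6
i=42 'c': node 6→7
i=43 'b': node 7→8
i=44 'c': node 8→9  → match P1@[39:44]
i=45 'e': node 9→1 (fail-walked)
i=46 'c': node 1→5
i=47 'a': node 5→6
i=48 'c': node 6→7
i=49 'b': node 7→8
i=50 'c': node 8→9  → match P1@[45:50]
i=51 'e': node 9→1 (fail-walked)
i=52 'e': node 1→1 (fail-walked)
i=53 'b': node 1→2
i=54 'd': node 2→3
i=55 'a': node 3→4  → match P0@[52:55]
i=56 'e': node 4→1 (fail-walked)
i=57 'b': node 1→2
i=58 'd': node 2→3
i=59 'a': node 3→4  → match P0@[56:59]
i=60 'b': node 4→0 (fail-walked)
i=61 'd': node 0→0
i=62 'c': node 0→0
i=63 'b': node 0→0
i=64 'e': node 0→1
i=65 'c': node 1→5
i=66 'a': node 5→6
i=67 'c': node 6→7
i=68 'b': node 7→8
i=69 'c': node 8→9  → match P1@[64:69]
i=70 'e': node 9→1 (fail-walked)
i=71 'c': node 1→5
i=72 'a': node 5→6
i=73 'c': node 6→7

Result: [[7,0],[16,1],[28,0],[34,1],[38,0],[44,1],[50,1],[55,0],[59,0],[69,1]]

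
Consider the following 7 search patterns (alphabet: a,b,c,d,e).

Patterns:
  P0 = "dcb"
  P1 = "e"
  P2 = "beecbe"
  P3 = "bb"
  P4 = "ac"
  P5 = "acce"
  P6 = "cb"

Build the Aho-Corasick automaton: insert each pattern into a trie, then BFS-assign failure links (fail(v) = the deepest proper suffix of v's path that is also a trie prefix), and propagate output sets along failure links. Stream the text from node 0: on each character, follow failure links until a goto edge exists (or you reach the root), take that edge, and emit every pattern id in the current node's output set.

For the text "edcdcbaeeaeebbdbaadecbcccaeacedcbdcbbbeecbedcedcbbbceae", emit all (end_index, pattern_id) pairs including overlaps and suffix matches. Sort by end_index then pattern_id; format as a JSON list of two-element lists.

Construct AC machine:
Trie nodes:
  0='ε' goto a→12 b→5 c→16 d→1 e→4
  1='d' goto c→2
  2='dc' goto b→3
  3='dcb' goto ·  ←P0
  4='e' goto ·  ←P1
  5='b' goto b→11 e→6
  6='be' goto e→7
  7='bee' goto c→8
  8='beec' goto b→9
  9='beecb' goto e→10
  10='beecbe' goto ·  ←P2
  11='bb' goto ·  ←P3
  12='a' goto c→13
  13='ac' goto c→14  ←P4
  14='acc' goto e→15
  15='acce' goto ·  ←P5
  16='c' goto b→17
  17='cb' goto ·  ←P6

Failure links (BFS by depth):
  n1('d'): parent n0 fail=0; on 'd' 0 → fail=0;  out ∅∪∅=∅
  n4('e'): parent n0 fail=0; on 'e' 0 → fail=0;  out {1}∪∅={1}
  n5('b'): parent n0 fail=0; on 'b' 0 → fail=0;  out ∅∪∅=∅
  n12('a'): parent n0 fail=0; on 'a' 0 → fail=0;  out ∅∪∅=∅
  n16('c'): parent n0 fail=0; on 'c' 0 → fail=0;  out ∅∪∅=∅
  n2('dc'): parent n1 fail=0; on 'c' 0 → fail=16;  out ∅∪∅=∅
  n6('be'): parent n5 fail=0; on 'e' 0 → fail=4;  out ∅∪{1}={1}
  n11('bb'): parent n5 fail=0; on 'b' 0 → fail=5;  out {3}∪∅={3}
  n13('ac'): parent n12 fail=0; on 'c' 0 → fail=16;  out {4}∪∅={4}
  n17('cb'): parent n16 fail=0; on 'b' 0 → fail=5;  out {6}∪∅={6}
  n3('dcb'): parent n2 fail=16; on 'b' 16 → fail=17;  out {0}∪{6}={0,6}
  n7('bee'): parent n6 fail=4; on 'e' 4→0 → fail=4;  out ∅∪{1}={1}
  n14('acc'): parent n13 fail=16; on 'c' 16→0 → fail=16;  out ∅∪∅=∅
  n8('beec'): parent n7 fail=4; on 'c' 4→0 → fail=16;  out ∅∪∅=∅
  n15('acce'): parent n14 fail=16; on 'e' 16→0 → fail=4;  out {5}∪{1}={1,5}
  n9('beecb'): parent n8 fail=16; on 'b' 16 → fail=17;  out ∅∪{6}={6}
  n10('beecbe'): parent n9 fail=17; on 'e' 17→5 → fail=6;  out {2}∪{1}={1,2}

Scan:
[0] read 'e'  n0⇒n4  → match P1@[0:0]
[1] read 'd'  n4⇒n1 (fail-walked)
[2] read 'c'  n1⇒n2
[3] read 'd'  n2⇒n1 (fail-walked)
[4] read 'c'  n1⇒n2
[5] read 'b'  n2⇒n3  → match P0@[3:5],P6@[4:5]
[6] read 'a'  n3⇒n12 (fail-walked)
[7] read 'e'  n12⇒n4 (fail-walked)  → match P1@[7:7]
[8] read 'e'  n4⇒n4 (fail-walked)  → match P1@[8:8]
[9] read 'a'  n4⇒n12 (fail-walked)
[10] read 'e'  n12⇒n4 (fail-walked)  → match P1@[10:10]
[11] read 'e'  n4⇒n4 (fail-walked)  → match P1@[11:11]
[12] read 'b'  n4⇒n5 (fail-walked)
[13] read 'b'  n5⇒n11  → match P3@[12:13]
[14] read 'd'  n11⇒n1 (fail-walked)
[15] read 'b'  n1⇒n5 (fail-walked)
[16] read 'a'  n5⇒n12 (fail-walked)
[17] read 'a'  n12⇒n12 (fail-walked)
[18] read 'd'  n12⇒n1 (fail-walked)
[19] read 'e'  n1⇒n4 (fail-walked)  → match P1@[19:19]
[20] read 'c'  n4⇒n16 (fail-walked)
[21] read 'b'  n16⇒n17  → match P6@[20:21]
[22] read 'c'  n17⇒n16 (fail-walked)
[23] read 'c'  n16⇒n16 (fail-walked)
[24] read 'c'  n16⇒n16 (fail-walked)
[25] read 'a'  n16⇒n12 (fail-walked)
[26] read 'e'  n12⇒n4 (fail-walked)  → match P1@[26:26]
[27] read 'a'  n4⇒n12 (fail-walked)
[28] read 'c'  n12⇒n13  → match P4@[27:28]
[29] read 'e'  n13⇒n4 (fail-walked)  → match P1@[29:29]
[30] read 'd'  n4⇒n1 (fail-walked)
[31] read 'c'  n1⇒n2
[32] read 'b'  n2⇒n3  → match P0@[30:32],P6@[31:32]
[33] read 'd'  n3⇒n1 (fail-walked)
[34] read 'c'  n1⇒n2
[35] read 'b'  n2⇒n3  → match P0@[33:35],P6@[34:35]
[36] read 'b'  n3⇒n11 (fail-walked)  → match P3@[35:36]
[37] read 'b'  n11⇒n11 (fail-walked)  → match P3@[36:37]
[38] read 'e'  n11⇒n6 (fail-walked)  → match P1@[38:38]
[39] read 'e'  n6⇒n7  → match P1@[39:39]
[40] read 'c'  n7⇒n8
[41] read 'b'  n8⇒n9  → match P6@[40:41]
[42] read 'e'  n9⇒n10  → match P1@[42:42],P2@[37:42]
[43] read 'd'  n10⇒n1 (fail-walked)
[44] read 'c'  n1⇒n2
[45] read 'e'  n2⇒n4 (fail-walked)  → match P1@[45:45]
[46] read 'd'  n4⇒n1 (fail-walked)
[47] read 'c'  n1⇒n2
[48] read 'b'  n2⇒n3  → match P0@[46:48],P6@[47:48]
[49] read 'b'  n3⇒n11 (fail-walked)  → match P3@[48:49]
[50] read 'b'  n11⇒n11 (fail-walked)  → match P3@[49:50]
[51] read 'c'  n11⇒n16 (fail-walked)
[52] read 'e'  n16⇒n4 (fail-walked)  → match P1@[52:52]
[53] read 'a'  n4⇒n12 (fail-walked)
[54] read 'e'  n12⇒n4 (fail-walked)  → match P1@[54:54]

Matches: [[0,1],[5,0],[5,6],[7,1],[8,1],[10,1],[11,1],[13,3],[19,1],[21,6],[26,1],[28,4],[29,1],[32,0],[32,6],[35,0],[35,6],[36,3],[37,3],[38,1],[39,1],[41,6],[42,1],[42,2],[45,1],[48,0],[48,6],[49,3],[50,3],[52,1],[54,1]]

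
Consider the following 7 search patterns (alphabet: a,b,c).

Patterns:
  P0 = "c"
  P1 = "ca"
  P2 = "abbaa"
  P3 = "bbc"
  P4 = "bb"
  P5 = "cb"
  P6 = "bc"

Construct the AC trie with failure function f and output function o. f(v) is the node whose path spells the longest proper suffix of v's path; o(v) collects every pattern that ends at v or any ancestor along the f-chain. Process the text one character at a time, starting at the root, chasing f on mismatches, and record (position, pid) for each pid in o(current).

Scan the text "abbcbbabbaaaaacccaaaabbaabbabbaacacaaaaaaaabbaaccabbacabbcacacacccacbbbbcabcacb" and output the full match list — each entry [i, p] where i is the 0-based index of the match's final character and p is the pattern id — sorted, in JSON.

Build automaton:
Trie (insert patterns):
  0='ε' goto a→3 b→8 c→1
  1='c' goto a→2 b→11  [P0 ends]
  2='ca' goto ·  [P1 ends]
  3='a' goto b→4
  4='ab' goto b→5
  5='abb' goto a→6
  6='abba' goto a→7
  7='abbaa' goto ·  [P2 ends]
  8='b' goto b→9 c→12
  9='bb' goto c→10  [P4 ends]
  10='bbc' goto ·  [P3 ends]
  11='cb' goto ·  [P5 ends]
  12='bc' goto ·  [P6 ends]

BFS fail/out derivation:
  fail(1) 'c': from fail(0)=0 chase 'c': 0 ⇒ 0;  out={0}∪out(0)={0}
  fail(3) 'a': from fail(0)=0 chase 'a': 0 ⇒ 0;  out=∅∪out(0)=∅
  fail(8) 'b': from fail(0)=0 chase 'b': 0 ⇒ 0;  out=∅∪out(0)=∅
  fail(2) 'ca': from fail(1)=0 chase 'a': 0 ⇒ 3;  out={1}∪out(3)={1}
  fail(4) 'ab': from fail(3)=0 chase 'b': 0 ⇒ 8;  out=∅∪out(8)=∅
  fail(9) 'bb': from fail(8)=0 chase 'b': 0 ⇒ 8;  out={4}∪out(8)={4}
  fail(11) 'cb': from fail(1)=0 chase 'b': 0 ⇒ 8;  out={5}∪out(8)={5}
  fail(12) 'bc': from fail(8)=0 chase 'c': 0 ⇒ 1;  out={6}∪out(1)={0,6}
  fail(5) 'abb': from fail(4)=8 chase 'b': 8 ⇒ 9;  out=∅∪out(9)={4}
  fail(10) 'bbc': from fail(9)=8 chase 'c': 8 ⇒ 12;  out={3}∪out(12)={0,3,6}
  fail(6) 'abba': from fail(5)=9 chase 'a': 9→8→0 ⇒ 3;  out=∅∪out(3)=∅
  fail(7) 'abbaa': from fail(6)=3 chase 'a': 3→0 ⇒ 3;  out={2}∪out(3)={2}

Text stream:
[0] read 'a'  n0⇒n3
[1] read 'b'  n3⇒n4
[2] read 'b'  n4⇒n5  → match P4@[1:2]
[3] read 'c'  n5⇒n10 (via fail)  → match P0@[3:3],P3@[1:3],P6@[2:3]
[4] read 'b'  n10⇒n11 (via fail)  → match P5@[3:4]
[5] read 'b'  n11⇒n9 (via fail)  → match P4@[4:5]
[6] read 'a'  n9⇒n3 (via fail)
[7] read 'b'  n3⇒n4
[8] read 'b'  n4⇒n5  → match P4@[7:8]
[9] read 'a'  n5⇒n6
[10] read 'a'  n6⇒n7  → match P2@[6:10]
[11] read 'a'  n7⇒n3 (via fail)
[12] read 'a'  n3⇒n3 (via fail)
[13] read 'a'  n3⇒n3 (via fail)
[14] read 'c'  n3⇒n1 (via fail)  → match P0@[14:14]
[15] read 'c'  n1⇒n1 (via fail)  → match P0@[15:15]
[16] read 'c'  n1⇒n1 (via fail)  → match P0@[16:16]
[17] read 'a'  n1⇒n2  → match P1@[16:17]
[18] read 'a'  n2⇒n3 (via fail)
[19] read 'a'  n3⇒n3 (via fail)
[20] read 'a'  n3⇒n3 (via fail)
[21] read 'b'  n3⇒n4
[22] read 'b'  n4⇒n5  → match P4@[21:22]
[23] read 'a'  n5⇒n6
[24] read 'a'  n6⇒n7  → match P2@[20:24]
[25] read 'b'  n7⇒n4 (via fail)
[26] read 'b'  n4⇒n5  → match P4@[25:26]
[27] read 'a'  n5⇒n6
[28] read 'b'  n6⇒n4 (via fail)
[29] read 'b'  n4⇒n5  → match P4@[28:29]
[30] read 'a'  n5⇒n6
[31] read 'a'  n6⇒n7  → match P2@[27:31]
[32] read 'c'  n7⇒n1 (via fail)  → match P0@[32:32]
[33] read 'a'  n1⇒n2  → match P1@[32:33]
[34] read 'c'  n2⇒n1 (via fail)  → match P0@[34:34]
[35] read 'a'  n1⇒n2  → match P1@[34:35]
[36] read 'a'  n2⇒n3 (via fail)
[37] read 'a'  n3⇒n3 (via fail)
[38] read 'a'  n3⇒n3 (via fail)
[39] read 'a'  n3⇒n3 (via fail)
[40] read 'a'  n3⇒n3 (via fail)
[41] read 'a'  n3⇒n3 (via fail)
[42] read 'a'  n3⇒n3 (via fail)
[43] read 'b'  n3⇒n4
[44] read 'b'  n4⇒n5  → match P4@[43:44]
[45] read 'a'  n5⇒n6
[46] read 'a'  n6⇒n7  → match P2@[42:46]
[47] read 'c'  n7⇒n1 (via fail)  → match P0@[47:47]
[48] read 'c'  n1⇒n1 (via fail)  → match P0@[48:48]
[49] read 'a'  n1⇒n2  → match P1@[48:49]
[50] read 'b'  n2⇒n4 (via fail)
[51] read 'b'  n4⇒n5  → match P4@[50:51]
[52] read 'a'  n5⇒n6
[53] read 'c'  n6⇒n1 (via fail)  → match P0@[53:53]
[54] read 'a'  n1⇒n2  → match P1@[53:54]
[55] read 'b'  n2⇒n4 (via fail)
[56] read 'b'  n4⇒n5  → match P4@[55:56]
[57] read 'c'  n5⇒n10 (via fail)  → match P0@[57:57],P3@[55:57],P6@[56:57]
[58] read 'a'  n10⇒n2 (via fail)  → match P1@[57:58]
[59] read 'c'  n2⇒n1 (via fail)  → match P0@[59:59]
[60] read 'a'  n1⇒n2  → match P1@[59:60]
[61] read 'c'  n2⇒n1 (via fail)  → match P0@[61:61]
[62] read 'a'  n1⇒n2  → match P1@[61:62]
[63] read 'c'  n2⇒n1 (via fail)  → match P0@[63:63]
[64] read 'c'  n1⇒n1 (via fail)  → match P0@[64:64]
[65] read 'c'  n1⇒n1 (via fail)  → match P0@[65:65]
[66] read 'a'  n1⇒n2  → match P1@[65:66]
[67] read 'c'  n2⇒n1 (via fail)  → match P0@[67:67]
[68] read 'b'  n1⇒n11  → match P5@[67:68]
[69] read 'b'  n11⇒n9 (via fail)  → match P4@[68:69]
[70] read 'b'  n9⇒n9 (via fail)  → match P4@[69:70]
[71] read 'b'  n9⇒n9 (via fail)  → match P4@[70:71]
[72] read 'c'  n9⇒n10  → match P0@[72:72],P3@[70:72],P6@[71:72]
[73] read 'a'  n10⇒n2 (via fail)  → match P1@[72:73]
[74] read 'b'  n2⇒n4 (via fail)
[75] read 'c'  n4⇒n12 (via fail)  → match P0@[75:75],P6@[74:75]
[76] read 'a'  n12⇒n2 (via fail)  → match P1@[75:76]
[77] read 'c'  n2⇒n1 (via fail)  → match P0@[77:77]
[78] read 'b'  n1⇒n11  → match P5@[77:78]

Matches: [[2,4],[3,0],[3,3],[3,6],[4,5],[5,4],[8,4],[10,2],[14,0],[15,0],[16,0],[17,1],[22,4],[24,2],[26,4],[29,4],[31,2],[32,0],[33,1],[34,0],[35,1],[44,4],[46,2],[47,0],[48,0],[49,1],[51,4],[53,0],[54,1],[56,4],[57,0],[57,3],[57,6],[58,1],[59,0],[60,1],[61,0],[62,1],[63,0],[64,0],[65,0],[66,1],[67,0],[68,5],[69,4],[70,4],[71,4],[72,0],[72,3],[72,6],[73,1],[75,0],[75,6],[76,1],[77,0],[78,5]]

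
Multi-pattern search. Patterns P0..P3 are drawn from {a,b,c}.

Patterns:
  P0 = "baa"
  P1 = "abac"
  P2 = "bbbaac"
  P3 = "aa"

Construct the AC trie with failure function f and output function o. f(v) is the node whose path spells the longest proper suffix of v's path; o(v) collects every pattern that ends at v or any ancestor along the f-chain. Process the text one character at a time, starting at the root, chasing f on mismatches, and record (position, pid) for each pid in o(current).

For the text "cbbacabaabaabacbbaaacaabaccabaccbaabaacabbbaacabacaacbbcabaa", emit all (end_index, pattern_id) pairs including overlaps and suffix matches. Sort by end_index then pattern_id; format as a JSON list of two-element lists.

Build automaton:
Trie (insert patterns):
  0='ε' goto a→4 b→1
  1='b' goto a→2 b→8
  2='ba' goto a→3
  3='baa' goto ·  [P0 ends]
  4='a' goto a→13 b→5
  5='ab' goto a→6
  6='aba' goto c→7
  7='abac' goto ·  [P1 ends]
  8='bb' goto b→9
  9='bbb' goto a→10
  10='bbba' goto a→11
  11='bbbaa' goto c→12
  12='bbbaac' goto ·  [P2 ends]
  13='aa' goto ·  [P3 ends]

Failure links (BFS by depth):
  n1('b'): parent n0 fail=0; on 'b' 0 → fail=0;  out ∅∪∅=∅
  n4('a'): parent n0 fail=0; on 'a' 0 → fail=0;  out ∅∪∅=∅
  n2('ba'): parent n1 fail=0; on 'a' 0 → fail=4;  out ∅∪∅=∅
  n5('ab'): parent n4 fail=0; on 'b' 0 → fail=1;  out ∅∪∅=∅
  n8('bb'): parent n1 fail=0; on 'b' 0 → fail=1;  out ∅∪∅=∅
  n13('aa'): parent n4 fail=0; on 'a' 0 → fail=4;  out {3}∪∅={3}
  n3('baa'): parent n2 fail=4; on 'a' 4 → fail=13;  out {0}∪{3}={0,3}
  n6('aba'): parent n5 fail=1; on 'a' 1 → fail=2;  out ∅∪∅=∅
  n9('bbb'): parent n8 fail=1; on 'b' 1 → fail=8;  out ∅∪∅=∅
  n7('abac'): parent n6 fail=2; on 'c' 2→4→0 → fail=0;  out {1}∪∅={1}
  n10('bbba'): parent n9 fail=8; on 'a' 8→1 → fail=2;  out ∅∪∅=∅
  n11('bbbaa'): parent n10 fail=2; on 'a' 2 → fail=3;  out ∅∪{0,3}={0,3}
  n12('bbbaac'): parent n11 fail=3; on 'c' 3→13→4→0 → fail=0;  out {2}∪∅={2}

Scan:
i=0 'c': node 0→0
i=1 'b': node 0→1
i=2 'b': node 1→8
i=3 'a': node 8→2 (fail-walked)
i=4 'c': node 2→0 (fail-walked)
i=5 'a': node 0→4
i=6 'b': node 4→5
i=7 'a': node 5→6
i=8 'a': node 6→3 (fail-walked)  emit P0@[6:8],P3@[7:8]
i=9 'b': node 3→5 (fail-walked)
i=10 'a': node 5→6
i=11 'a': node 6→3 (fail-walked)  emit P0@[9:11],P3@[10:11]
i=12 'b': node 3→5 (fail-walked)
i=13 'a': node 5→6
i=14 'c': node 6→7  emit P1@[11:14]
i=15 'b': node 7→1 (fail-walked)
i=16 'b': node 1→8
i=17 'a': node 8→2 (fail-walked)
i=18 'a': node 2→3  emit P0@[16:18],P3@[17:18]
i=19 'a': node 3→13 (fail-walked)  emit P3@[18:19]
i=20 'c': node 13→0 (fail-walked)
i=21 'a': node 0→4
i=22 'a': node 4→13  emit P3@[21:22]
i=23 'b': node 13→5 (fail-walked)
i=24 'a': node 5→6
i=25 'c': node 6→7  emit P1@[22:25]
i=26 'c': node 7→0 (fail-walked)
i=27 'a': node 0→4
i=28 'b': node 4→5
i=29 'a': node 5→6
i=30 'c': node 6→7  emit P1@[27:30]
i=31 'c': node 7→0 (fail-walked)
i=32 'b': node 0→1
i=33 'a': node 1→2
i=34 'a': node 2→3  emit P0@[32:34],P3@[33:34]
i=35 'b': node 3→5 (fail-walked)
i=36 'a': node 5→6
i=37 'a': node 6→3 (fail-walked)  emit P0@[35:37],P3@[36:37]
i=38 'c': node 3→0 (fail-walked)
i=39 'a': node 0→4
i=40 'b': node 4→5
i=41 'b': node 5→8 (fail-walked)
i=42 'b': node 8→9
i=43 'a': node 9→10
i=44 'a': node 10→11  emit P0@[42:44],P3@[43:44]
i=45 'c': node 11→12  emit P2@[40:45]
i=46 'a': node 12→4 (fail-walked)
i=47 'b': node 4→5
i=48 'a': node 5→6
i=49 'c': node 6→7  emit P1@[46:49]
i=50 'a': node 7→4 (fail-walked)
i=51 'a': node 4→13  emit P3@[50:51]
i=52 'c': node 13→0 (fail-walked)
i=53 'b': node 0→1
i=54 'b': node 1→8
i=55 'c': node 8→0 (fail-walked)
i=56 'a': node 0→4
i=57 'b': node 4→5
i=58 'a': node 5→6
i=59 'a': node 6→3 (fail-walked)  emit P0@[57:59],P3@[58:59]

Matches: [[8,0],[8,3],[11,0],[11,3],[14,1],[18,0],[18,3],[19,3],[22,3],[25,1],[30,1],[34,0],[34,3],[37,0],[37,3],[44,0],[44,3],[45,2],[49,1],[51,3],[59,0],[59,3]]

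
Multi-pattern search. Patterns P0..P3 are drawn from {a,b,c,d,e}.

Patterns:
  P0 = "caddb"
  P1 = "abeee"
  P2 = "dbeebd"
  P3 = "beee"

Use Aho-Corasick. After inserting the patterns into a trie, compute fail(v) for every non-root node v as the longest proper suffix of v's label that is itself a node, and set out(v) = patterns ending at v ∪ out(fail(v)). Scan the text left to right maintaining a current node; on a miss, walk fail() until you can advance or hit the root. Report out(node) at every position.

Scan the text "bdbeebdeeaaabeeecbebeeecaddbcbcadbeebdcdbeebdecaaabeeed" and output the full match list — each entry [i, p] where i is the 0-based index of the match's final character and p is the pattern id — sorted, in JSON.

Build automaton:
Trie nodes:
  0='ε' goto a→6 b→17 c→1 d→11
  1='c' goto a→2
  2='ca' goto d→3
  3='cad' goto d→4
  4='cadd' goto b→5
  5='caddb' goto ·  [P0 ends]
  6='a' goto b→7
  7='ab' goto e→8
  8='abe' goto e→9
  9='abee' goto e→10
  10='abeee' goto ·  [P1 ends]
  11='d' goto b→12
  12='db' goto e→13
  13='dbe' goto e→14
  14='dbee' goto b→15
  15='dbeeb' goto d→16
  16='dbeebd' goto ·  [P2 ends]
  17='b' goto e→18
  18='be' goto e→19
  19='bee' goto e→20
  20='beee' goto ·  [P3 ends]

BFS fail/out derivation:
  fail(1) 'c': from fail(0)=0 chase 'c': 0 ⇒ 0;  out=∅∪out(0)=∅
  fail(6) 'a': from fail(0)=0 chase 'a': 0 ⇒ 0;  out=∅∪out(0)=∅
  fail(11) 'd': from fail(0)=0 chase 'd': 0 ⇒ 0;  out=∅∪out(0)=∅
  fail(17) 'b': from fail(0)=0 chase 'b': 0 ⇒ 0;  out=∅∪out(0)=∅
  fail(2) 'ca': from fail(1)=0 chase 'a': 0 ⇒ 6;  out=∅∪out(6)=∅
  fail(7) 'ab': from fail(6)=0 chase 'b': 0 ⇒ 17;  out=∅∪out(17)=∅
  fail(12) 'db': from fail(11)=0 chase 'b': 0 ⇒ 17;  out=∅∪out(17)=∅
  fail(18) 'be': from fail(17)=0 chase 'e': 0 ⇒ 0;  out=∅∪out(0)=∅
  fail(3) 'cad': from fail(2)=6 chase 'd': 6→0 ⇒ 11;  out=∅∪out(11)=∅
  fail(8) 'abe': from fail(7)=17 chase 'e': 17 ⇒ 18;  out=∅∪out(18)=∅
  fail(13) 'dbe': from fail(12)=17 chase 'e': 17 ⇒ 18;  out=∅∪out(18)=∅
  fail(19) 'bee': from fail(18)=0 chase 'e': 0 ⇒ 0;  out=∅∪out(0)=∅
  fail(4) 'cadd': from fail(3)=11 chase 'd': 11→0 ⇒ 11;  out=∅∪out(11)=∅
  fail(9) 'abee': from fail(8)=18 chase 'e': 18 ⇒ 19;  out=∅∪out(19)=∅
  fail(14) 'dbee': from fail(13)=18 chase 'e': 18 ⇒ 19;  out=∅∪out(19)=∅
  fail(20) 'beee': from fail(19)=0 chase 'e': 0 ⇒ 0;  out={3}∪out(0)={3}
  fail(5) 'caddb': from fail(4)=11 chase 'b': 11 ⇒ 12;  out={0}∪out(12)={0}
  fail(10) 'abeee': from fail(9)=19 chase 'e': 19 ⇒ 20;  out={1}∪out(20)={1,3}
  fail(15) 'dbeeb': from fail(14)=19 chase 'b': 19→0 ⇒ 17;  out=∅∪out(17)=∅
  fail(16) 'dbeebd': from fail(15)=17 chase 'd': 17→0 ⇒ 11;  out={2}∪out(11)={2}

Run:
[0] read 'b'  n0⇒n17
[1] read 'd'  n17⇒n11 ·f
[2] read 'b'  n11⇒n12
[3] read 'e'  n12⇒n13
[4] read 'e'  n13⇒n14
[5] read 'b'  n14⇒n15
[6] read 'd'  n15⇒n16  → match P2@[1:6]
[7] read 'e'  n16⇒n0 ·f
[8] read 'e'  n0⇒n0
[9] read 'a'  n0⇒n6
[10] read 'a'  n6⇒n6 ·f
[11] read 'a'  n6⇒n6 ·f
[12] read 'b'  n6⇒n7
[13] read 'e'  n7⇒n8
[14] read 'e'  n8⇒n9
[15] read 'e'  n9⇒n10  → match P1@[11:15],P3@[12:15]
[16] read 'c'  n10⇒n1 ·f
[17] read 'b'  n1⇒n17 ·f
[18] read 'e'  n17⇒n18
[19] read 'b'  n18⇒n17 ·f
[20] read 'e'  n17⇒n18
[21] read 'e'  n18⇒n19
[22] read 'e'  n19⇒n20  → match P3@[19:22]
[23] read 'c'  n20⇒n1 ·f
[24] read 'a'  n1⇒n2
[25] read 'd'  n2⇒n3
[26] read 'd'  n3⇒n4
[27] read 'b'  n4⇒n5  → match P0@[23:27]
[28] read 'c'  n5⇒n1 ·f
[29] read 'b'  n1⇒n17 ·f
[30] read 'c'  n17⇒n1 ·f
[31] read 'a'  n1⇒n2
[32] read 'd'  n2⇒n3
[33] read 'b'  n3⇒n12 ·f
[34] read 'e'  n12⇒n13
[35] read 'e'  n13⇒n14
[36] read 'b'  n14⇒n15
[37] read 'd'  n15⇒n16  → match P2@[32:37]
[38] read 'c'  n16⇒n1 ·f
[39] read 'd'  n1⇒n11 ·f
[40] read 'b'  n11⇒n12
[41] read 'e'  n12⇒n13
[42] read 'e'  n13⇒n14
[43] read 'b'  n14⇒n15
[44] read 'd'  n15⇒n16  → match P2@[39:44]
[45] read 'e'  n16⇒n0 ·f
[46] read 'c'  n0⇒n1
[47] read 'a'  n1⇒n2
[48] read 'a'  n2⇒n6 ·f
[49] read 'a'  n6⇒n6 ·f
[50] read 'b'  n6⇒n7
[51] read 'e'  n7⇒n8
[52] read 'e'  n8⇒n9
[53] read 'e'  n9⇒n10  → match P1@[49:53],P3@[50:53]
[54] read 'd'  n10⇒n11 ·f

Matches: [[6,2],[15,1],[15,3],[22,3],[27,0],[37,2],[44,2],[53,1],[53,3]]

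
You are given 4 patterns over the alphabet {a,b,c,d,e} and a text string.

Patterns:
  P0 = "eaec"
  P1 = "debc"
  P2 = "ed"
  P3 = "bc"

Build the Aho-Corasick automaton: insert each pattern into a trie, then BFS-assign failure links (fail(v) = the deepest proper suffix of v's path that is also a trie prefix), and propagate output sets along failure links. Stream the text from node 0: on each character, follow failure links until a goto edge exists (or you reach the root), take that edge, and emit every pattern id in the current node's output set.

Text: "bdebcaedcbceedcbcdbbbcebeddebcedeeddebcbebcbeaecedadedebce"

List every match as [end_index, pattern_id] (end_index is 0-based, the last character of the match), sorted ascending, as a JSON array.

Build:
Trie nodes:
  n0 'ε': b→10 d→5 e→1
  n1 'e': a→2 d→9
  n2 'ea': e→3
  n3 'eae': c→4
  n4 'eaec': ·  ←P0
  n5 'd': e→6
  n6 'de': b→7
  n7 'deb': c→8
  n8 'debc': ·  ←P1
  n9 'ed': ·  ←P2
  n10 'b': c→11
  n11 'bc': ·  ←P3

BFS fail/out derivation:
  fail(1) 'e': from fail(0)=0 chase 'e': 0 ⇒ 0;  out=∅∪out(0)=∅
  fail(5) 'd': from fail(0)=0 chase 'd': 0 ⇒ 0;  out=∅∪out(0)=∅
  fail(10) 'b': from fail(0)=0 chase 'b': 0 ⇒ 0;  out=∅∪out(0)=∅
  fail(2) 'ea': from fail(1)=0 chase 'a': 0 ⇒ 0;  out=∅∪out(0)=∅
  fail(6) 'de': from fail(5)=0 chase 'e': 0 ⇒ 1;  out=∅∪out(1)=∅
  fail(9) 'ed': from fail(1)=0 chase 'd': 0 ⇒ 5;  out={2}∪out(5)={2}
  fail(11) 'bc': from fail(10)=0 chase 'c': 0 ⇒ 0;  out={3}∪out(0)={3}
  fail(3) 'eae': from fail(2)=0 chase 'e': 0 ⇒ 1;  out=∅∪out(1)=∅
  fail(7) 'deb': from fail(6)=1 chase 'b': 1→0 ⇒ 10;  out=∅∪out(10)=∅
  fail(4) 'eaec': from fail(3)=1 chase 'c': 1→0 ⇒ 0;  out={0}∪out(0)={0}
  fail(8) 'debc': from fail(7)=10 chase 'c': 10 ⇒ 11;  out={1}∪out(11)={1,3}

Text stream:
[0] read 'b'  n0⇒n10
[1] read 'd'  n10⇒n5 (fail-walked)
[2] read 'e'  n5⇒n6
[3] read 'b'  n6⇒n7
[4] read 'c'  n7⇒n8  → match P1@[1:4],P3@[3:4]
[5] read 'a'  n8⇒n0 (fail-walked)
[6] read 'e'  n0⇒n1
[7] read 'd'  n1⇒n9  → match P2@[6:7]
[8] read 'c'  n9⇒n0 (fail-walked)
[9] read 'b'  n0⇒n10
[10] read 'c'  n10⇒n11  → match P3@[9:10]
[11] read 'e'  n11⇒n1 (fail-walked)
[12] read 'e'  n1⇒n1 (fail-walked)
[13] read 'd'  n1⇒n9  → match P2@[12:13]
[14] read 'c'  n9⇒n0 (fail-walked)
[15] read 'b'  n0⇒n10
[16] read 'c'  n10⇒n11  → match P3@[15:16]
[17] read 'd'  n11⇒n5 (fail-walked)
[18] read 'b'  n5⇒n10 (fail-walked)
[19] read 'b'  n10⇒n10 (fail-walked)
[20] read 'b'  n10⇒n10 (fail-walked)
[21] read 'c'  n10⇒n11  → match P3@[20:21]
[22] read 'e'  n11⇒n1 (fail-walked)
[23] read 'b'  n1⇒n10 (fail-walked)
[24] read 'e'  n10⇒n1 (fail-walked)
[25] read 'd'  n1⇒n9  → match P2@[24:25]
[26] read 'd'  n9⇒n5 (fail-walked)
[27] read 'e'  n5⇒n6
[28] read 'b'  n6⇒n7
[29] read 'c'  n7⇒n8  → match P1@[26:29],P3@[28:29]
[30] read 'e'  n8⇒n1 (fail-walked)
[31] read 'd'  n1⇒n9  → match P2@[30:31]
[32] read 'e'  n9⇒n6 (fail-walked)
[33] read 'e'  n6⇒n1 (fail-walked)
[34] read 'd'  n1⇒n9  → match P2@[33:34]
[35] read 'd'  n9⇒n5 (fail-walked)
[36] read 'e'  n5⇒n6
[37] read 'b'  n6⇒n7
[38] read 'c'  n7⇒n8  → match P1@[35:38],P3@[37:38]
[39] read 'b'  n8⇒n10 (fail-walked)
[40] read 'e'  n10⇒n1 (fail-walked)
[41] read 'b'  n1⇒n10 (fail-walked)
[42] read 'c'  n10⇒n11  → match P3@[41:42]
[43] read 'b'  n11⇒n10 (fail-walked)
[44] read 'e'  n10⇒n1 (fail-walked)
[45] read 'a'  n1⇒n2
[46] read 'e'  n2⇒n3
[47] read 'c'  n3⇒n4  → match P0@[44:47]
[48] read 'e'  n4⇒n1 (fail-walked)
[49] read 'd'  n1⇒n9  → match P2@[48:49]
[50] read 'a'  n9⇒n0 (fail-walked)
[51] read 'd'  n0⇒n5
[52] read 'e'  n5⇒n6
[53] read 'd'  n6⇒n9 (fail-walked)  → match P2@[52:53]
[54] read 'e'  n9⇒n6 (fail-walked)
[55] read 'b'  n6⇒n7
[56] read 'c'  n7⇒n8  → match P1@[53:56],P3@[55:56]
[57] read 'e'  n8⇒n1 (fail-walked)

All matches (sorted): [[4,1],[4,3],[7,2],[10,3],[13,2],[16,3],[21,3],[25,2],[29,1],[29,3],[31,2],[34,2],[38,1],[38,3],[42,3],[47,0],[49,2],[53,2],[56,1],[56,3]]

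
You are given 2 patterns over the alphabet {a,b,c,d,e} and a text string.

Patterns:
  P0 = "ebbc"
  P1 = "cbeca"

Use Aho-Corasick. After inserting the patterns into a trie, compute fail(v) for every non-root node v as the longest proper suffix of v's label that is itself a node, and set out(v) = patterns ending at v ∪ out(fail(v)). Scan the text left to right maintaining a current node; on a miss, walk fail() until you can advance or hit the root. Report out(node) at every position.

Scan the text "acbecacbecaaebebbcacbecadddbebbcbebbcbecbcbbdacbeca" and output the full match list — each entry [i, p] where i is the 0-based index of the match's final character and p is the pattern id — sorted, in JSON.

Build automaton:
Trie nodes:
  0='ε' goto c→5 e→1
  1='e' goto b→2
  2='eb' goto b→3
  3='ebb' goto c→4
  4='ebbc' goto ·  ←P0
  5='c' goto b→6
  6='cb' goto e→7
  7='cbe' goto c→8
  8='cbec' goto a→9
  9='cbeca' goto ·  ←P1

BFS fail/out derivation:
  fail(1) 'e': from fail(0)=0 chase 'e': 0 ⇒ 0;  out=∅∪out(0)=∅
  fail(5) 'c': from fail(0)=0 chase 'c': 0 ⇒ 0;  out=∅∪out(0)=∅
  fail(2) 'eb': from fail(1)=0 chase 'b': 0 ⇒ 0;  out=∅∪out(0)=∅
  fail(6) 'cb': from fail(5)=0 chase 'b': 0 ⇒ 0;  out=∅∪out(0)=∅
  fail(3) 'ebb': from fail(2)=0 chase 'b': 0 ⇒ 0;  out=∅∪out(0)=∅
  fail(7) 'cbe': from fail(6)=0 chase 'e': 0 ⇒ 1;  out=∅∪out(1)=∅
  fail(4) 'ebbc': from fail(3)=0 chase 'c': 0 ⇒ 5;  out={0}∪out(5)={0}
  fail(8) 'cbec': from fail(7)=1 chase 'c': 1→0 ⇒ 5;  out=∅∪out(5)=∅
  fail(9) 'cbeca': from fail(8)=5 chase 'a': 5→0 ⇒ 0;  out={1}∪out(0)={1}

Scan:
i=0 'a': node 0→0
i=1 'c': node 0→5
i=2 'b': node 5→6
i=3 'e': node 6→7
i=4 'c': node 7→8
i=5 'a': node 8→9  ** P1@[1:5]
i=6 'c': node 9→5 (fail-walked)
i=7 'b': node 5→6
i=8 'e': node 6→7
i=9 'c': node 7→8
i=10 'a': node 8→9  ** P1@[6:10]
i=11 'a': node 9→0 (fail-walked)
i=12 'e': node 0→1
i=13 'b': node 1→2
i=14 'e': node 2→1 (fail-walked)
i=15 'b': node 1→2
i=16 'b': node 2→3
i=17 'c': node 3→4  ** P0@[14:17]
i=18 'a': node 4→0 (fail-walked)
i=19 'c': node 0→5
i=20 'b': node 5→6
i=21 'e': node 6→7
i=22 'c': node 7→8
i=23 'a': node 8→9  ** P1@[19:23]
i=24 'd': node 9→0 (fail-walked)
i=25 'd': node 0→0
i=26 'd': node 0→0
i=27 'b': node 0→0
i=28 'e': node 0→1
i=29 'b': node 1→2
i=30 'b': node 2→3
i=31 'c': node 3→4  ** P0@[28:31]
i=32 'b': node 4→6 (fail-walked)
i=33 'e': node 6→7
i=34 'b': node 7→2 (fail-walked)
i=35 'b': node 2→3
i=36 'c': node 3→4  ** P0@[33:36]
i=37 'b': node 4→6 (fail-walked)
i=38 'e': node 6→7
i=39 'c': node 7→8
i=40 'b': node 8→6 (fail-walked)
i=41 'c': node 6→5 (fail-walked)
i=42 'b': node 5→6
i=43 'b': node 6→0 (fail-walked)
i=44 'd': node 0→0
i=45 'a': node 0→0
i=46 'c': node 0→5
i=47 'b': node 5→6
i=48 'e': node 6→7
i=49 'c': node 7→8
i=50 'a': node 8→9  ** P1@[46:50]

Result: [[5,1],[10,1],[17,0],[23,1],[31,0],[36,0],[50,1]]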